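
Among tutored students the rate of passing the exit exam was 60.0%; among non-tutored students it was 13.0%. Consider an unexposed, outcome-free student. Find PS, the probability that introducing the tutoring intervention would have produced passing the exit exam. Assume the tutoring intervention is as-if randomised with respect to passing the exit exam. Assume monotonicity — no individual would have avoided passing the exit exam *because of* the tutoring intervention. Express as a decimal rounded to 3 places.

p₁ = 0.6, p₀ = 0.13.
Under exogeneity and monotonicity, PS = (p₁ − p₀) / (1 − p₀).
PS = (0.6 − 0.13) / (1 − 0.13) = 0.47 / 0.87 ≈ 0.5402

PS ≈ 0.540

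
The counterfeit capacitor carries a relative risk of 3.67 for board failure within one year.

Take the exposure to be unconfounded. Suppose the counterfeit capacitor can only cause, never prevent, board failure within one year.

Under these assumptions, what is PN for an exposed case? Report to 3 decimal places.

Under exogeneity and monotonicity, PN = (RR − 1) / RR = 1 − 1/RR.
PN = (3.67 − 1) / 3.67 = 2.67 / 3.67 ≈ 0.7275

PN ≈ 0.728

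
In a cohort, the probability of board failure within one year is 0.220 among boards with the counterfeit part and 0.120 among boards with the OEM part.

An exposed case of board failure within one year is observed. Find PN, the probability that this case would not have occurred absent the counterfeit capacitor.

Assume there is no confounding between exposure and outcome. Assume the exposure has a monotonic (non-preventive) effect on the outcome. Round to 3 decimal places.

Let p₁ = 0.22, p₀ = 0.12.
Under exogeneity and monotonicity, PN = (p₁ − p₀) / p₁.
PN = (0.22 − 0.12) / 0.22 = 0.1 / 0.22 ≈ 0.4545

PN ≈ 0.455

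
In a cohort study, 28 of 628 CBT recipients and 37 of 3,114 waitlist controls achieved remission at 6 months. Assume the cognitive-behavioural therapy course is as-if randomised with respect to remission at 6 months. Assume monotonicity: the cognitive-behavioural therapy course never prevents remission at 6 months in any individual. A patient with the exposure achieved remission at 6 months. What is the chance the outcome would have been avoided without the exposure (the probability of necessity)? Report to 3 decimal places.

PN ≈ 0.734

p₁ = P(outcome | exposed) = 28/628 = 0.044586
p₀ = P(outcome | unexposed) = 37/3114 = 0.011882
Under exogeneity and monotonicity, PN = (p₁ − p₀) / p₁.
PN = (0.044586 − 0.011882) / 0.044586 = 0.032704 / 0.044586 ≈ 0.7335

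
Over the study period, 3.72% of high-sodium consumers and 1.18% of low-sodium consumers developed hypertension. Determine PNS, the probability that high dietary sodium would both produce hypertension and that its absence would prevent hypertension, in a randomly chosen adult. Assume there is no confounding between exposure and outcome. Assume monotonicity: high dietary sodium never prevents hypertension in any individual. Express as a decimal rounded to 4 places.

p₁ = 0.0372, p₀ = 0.0118.
Under exogeneity and monotonicity, PNS = p₁ − p₀.
PNS = 0.0372 − 0.0118 = 0.0254

PNS ≈ 0.0254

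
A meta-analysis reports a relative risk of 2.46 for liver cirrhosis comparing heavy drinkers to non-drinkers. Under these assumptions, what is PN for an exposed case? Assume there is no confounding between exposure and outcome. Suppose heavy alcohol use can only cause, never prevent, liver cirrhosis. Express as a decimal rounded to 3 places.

PN ≈ 0.593

Under exogeneity and monotonicity, PN = (RR − 1) / RR = 1 − 1/RR.
PN = (2.46 − 1) / 2.46 = 1.46 / 2.46 ≈ 0.5935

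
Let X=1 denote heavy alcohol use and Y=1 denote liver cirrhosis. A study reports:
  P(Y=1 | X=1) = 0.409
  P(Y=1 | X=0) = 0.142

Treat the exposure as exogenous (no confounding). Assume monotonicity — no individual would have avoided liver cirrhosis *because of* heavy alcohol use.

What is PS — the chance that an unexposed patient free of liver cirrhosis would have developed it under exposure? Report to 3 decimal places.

PS ≈ 0.311

Let p₁ = 0.409, p₀ = 0.142.
Under exogeneity and monotonicity, PS = (p₁ − p₀) / (1 − p₀).
PS = (0.409 − 0.142) / (1 − 0.142) = 0.267 / 0.858 ≈ 0.3112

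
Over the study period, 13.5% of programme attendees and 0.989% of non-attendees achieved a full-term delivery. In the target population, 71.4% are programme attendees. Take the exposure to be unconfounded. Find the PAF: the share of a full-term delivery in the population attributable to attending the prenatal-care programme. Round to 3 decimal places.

p₁ = 0.135, p₀ = 0.00989.
Overall risk P(Y=1) = π·p₁ + (1−π)·p₀ = 0.714×0.135 + 0.286×0.00989 = 0.099219.
Under exogeneity, PAF = [P(Y=1) − p₀] / P(Y=1).
PAF = (0.099219 − 0.00989) / 0.099219 ≈ 0.9003

PAF ≈ 0.900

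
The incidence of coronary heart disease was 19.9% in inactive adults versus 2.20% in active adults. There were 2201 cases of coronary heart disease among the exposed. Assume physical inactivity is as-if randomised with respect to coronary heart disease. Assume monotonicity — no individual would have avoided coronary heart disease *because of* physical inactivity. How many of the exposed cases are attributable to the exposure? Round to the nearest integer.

about 1958 cases

p₁ = 0.199, p₀ = 0.022.
PN = (p₁ − p₀)/p₁ = (0.199 − 0.022) / 0.199 ≈ 0.88945.
Attributable cases ≈ PN × (exposed cases) = 0.88945 × 2201 ≈ 1957.67.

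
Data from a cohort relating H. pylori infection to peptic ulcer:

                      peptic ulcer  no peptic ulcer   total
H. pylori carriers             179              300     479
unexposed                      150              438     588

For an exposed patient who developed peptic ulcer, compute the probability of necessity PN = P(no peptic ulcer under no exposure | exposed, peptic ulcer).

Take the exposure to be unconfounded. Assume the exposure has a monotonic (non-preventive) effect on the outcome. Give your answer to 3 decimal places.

PN ≈ 0.317

p₁ = P(outcome | exposed) = 179/479 = 0.3737
p₀ = P(outcome | unexposed) = 150/588 = 0.2551
Under exogeneity and monotonicity, PN = (p₁ − p₀)/p₁.
PN = (0.3737 − 0.2551) / 0.3737 ≈ 0.3174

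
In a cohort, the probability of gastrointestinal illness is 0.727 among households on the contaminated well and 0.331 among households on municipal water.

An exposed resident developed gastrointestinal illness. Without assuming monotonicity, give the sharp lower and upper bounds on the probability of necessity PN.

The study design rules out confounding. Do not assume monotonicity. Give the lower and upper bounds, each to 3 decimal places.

Let p₁ = 0.727, p₀ = 0.331.
Under exogeneity alone the bounds on PN are max{0,(p₁−p₀)/p₁} ≤ PN ≤ min{1,(1−p₀)/p₁}.
  lower = (p₁ − p₀)/p₁ = 0.396 / 0.727 ≈ 0.5447
  upper = min{1, (1 − p₀)/p₁} = 0.669 / 0.727 ≈ 0.9202

0.545 ≤ PN ≤ 0.920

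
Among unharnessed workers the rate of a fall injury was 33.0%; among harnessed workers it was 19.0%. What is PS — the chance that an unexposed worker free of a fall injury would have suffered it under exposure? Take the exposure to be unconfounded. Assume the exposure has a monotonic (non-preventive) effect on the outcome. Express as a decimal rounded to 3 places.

PS ≈ 0.173

p₁ = 0.33, p₀ = 0.19.
Under exogeneity and monotonicity, PS = (p₁ − p₀) / (1 − p₀).
PS = (0.33 − 0.19) / (1 − 0.19) = 0.14 / 0.81 ≈ 0.1728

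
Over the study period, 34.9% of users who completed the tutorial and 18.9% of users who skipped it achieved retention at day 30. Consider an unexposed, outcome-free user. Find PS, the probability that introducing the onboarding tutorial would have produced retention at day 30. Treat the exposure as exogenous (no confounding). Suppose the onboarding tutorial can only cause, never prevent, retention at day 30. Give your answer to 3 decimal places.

PS ≈ 0.197

p₁ = 0.349, p₀ = 0.189.
Under exogeneity and monotonicity, PS = (p₁ − p₀) / (1 − p₀).
PS = (0.349 − 0.189) / (1 − 0.189) = 0.16 / 0.811 ≈ 0.1973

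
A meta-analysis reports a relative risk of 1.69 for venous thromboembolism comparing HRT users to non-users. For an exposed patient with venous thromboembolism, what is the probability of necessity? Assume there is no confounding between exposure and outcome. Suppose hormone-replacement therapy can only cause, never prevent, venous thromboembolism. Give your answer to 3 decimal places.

PN ≈ 0.408

Under exogeneity and monotonicity, PN = (RR − 1) / RR = 1 − 1/RR.
PN = (1.69 − 1) / 1.69 = 0.69 / 1.69 ≈ 0.4083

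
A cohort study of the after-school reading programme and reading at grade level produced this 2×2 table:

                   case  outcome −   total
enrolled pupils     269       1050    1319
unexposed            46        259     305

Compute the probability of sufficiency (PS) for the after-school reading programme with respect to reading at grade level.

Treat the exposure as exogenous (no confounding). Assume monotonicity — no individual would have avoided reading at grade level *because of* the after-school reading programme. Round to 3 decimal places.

p₁ = P(outcome | exposed) = 269/1319 = 0.20394
p₀ = P(outcome | unexposed) = 46/305 = 0.15082
Under exogeneity and monotonicity, PS = (p₁ − p₀)/(1 − p₀).
PS = (0.20394 − 0.15082) / 0.84918 ≈ 0.0626

PS ≈ 0.063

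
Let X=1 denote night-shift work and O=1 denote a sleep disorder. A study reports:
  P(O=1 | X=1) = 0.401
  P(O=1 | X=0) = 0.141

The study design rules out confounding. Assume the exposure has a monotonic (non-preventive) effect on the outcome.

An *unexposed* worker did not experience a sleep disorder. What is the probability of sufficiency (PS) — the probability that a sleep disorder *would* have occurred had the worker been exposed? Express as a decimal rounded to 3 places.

PS ≈ 0.303

Let p₁ = 0.401, p₀ = 0.141.
Under exogeneity and monotonicity, PS = (p₁ − p₀) / (1 − p₀).
PS = (0.401 − 0.141) / (1 − 0.141) = 0.26 / 0.859 ≈ 0.3027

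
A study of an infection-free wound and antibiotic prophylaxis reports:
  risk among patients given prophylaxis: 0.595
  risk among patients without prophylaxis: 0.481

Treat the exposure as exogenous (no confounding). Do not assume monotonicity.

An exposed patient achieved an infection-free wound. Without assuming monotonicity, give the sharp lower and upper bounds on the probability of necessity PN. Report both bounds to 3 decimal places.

0.192 ≤ PN ≤ 0.872

Let p₁ = 0.595, p₀ = 0.481.
Under exogeneity alone the bounds on PN are max{0,(p₁−p₀)/p₁} ≤ PN ≤ min{1,(1−p₀)/p₁}.
  lower = (p₁ − p₀)/p₁ = 0.114 / 0.595 ≈ 0.1916
  upper = min{1, (1 − p₀)/p₁} = 0.519 / 0.595 ≈ 0.8723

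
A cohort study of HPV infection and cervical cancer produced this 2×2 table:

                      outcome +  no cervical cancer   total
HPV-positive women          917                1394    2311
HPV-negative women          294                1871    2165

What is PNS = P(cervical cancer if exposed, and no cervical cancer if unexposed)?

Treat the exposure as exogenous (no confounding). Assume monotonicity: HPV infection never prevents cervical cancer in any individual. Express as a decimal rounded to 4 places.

p₁ = P(outcome | exposed) = 917/2311 = 0.3968
p₀ = P(outcome | unexposed) = 294/2165 = 0.1358
Under exogeneity and monotonicity, PNS = p₁ − p₀.
PNS = 0.3968 − 0.1358 = 0.261

PNS ≈ 0.2610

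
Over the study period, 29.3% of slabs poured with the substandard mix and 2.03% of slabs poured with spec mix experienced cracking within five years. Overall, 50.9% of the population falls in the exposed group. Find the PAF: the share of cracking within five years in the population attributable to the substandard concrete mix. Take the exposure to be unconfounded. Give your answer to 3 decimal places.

PAF ≈ 0.872

p₁ = 0.293, p₀ = 0.0203.
Overall risk P(Y=1) = π·p₁ + (1−π)·p₀ = 0.509×0.293 + 0.491×0.0203 = 0.1591.
Under exogeneity, PAF = [P(Y=1) − p₀] / P(Y=1).
PAF = (0.1591 − 0.0203) / 0.1591 ≈ 0.8724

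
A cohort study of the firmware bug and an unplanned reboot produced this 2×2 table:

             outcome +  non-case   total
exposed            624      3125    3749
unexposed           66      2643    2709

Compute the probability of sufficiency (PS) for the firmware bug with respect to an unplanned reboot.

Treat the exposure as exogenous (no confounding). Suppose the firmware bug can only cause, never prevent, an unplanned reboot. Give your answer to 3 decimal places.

p₁ = P(outcome | exposed) = 624/3749 = 0.16644
p₀ = P(outcome | unexposed) = 66/2709 = 0.024363
Under exogeneity and monotonicity, PS = (p₁ − p₀) / (1 − p₀).
PS = (0.16644 − 0.024363) / (1 − 0.024363) = 0.14208 / 0.97564 ≈ 0.1456

PS ≈ 0.146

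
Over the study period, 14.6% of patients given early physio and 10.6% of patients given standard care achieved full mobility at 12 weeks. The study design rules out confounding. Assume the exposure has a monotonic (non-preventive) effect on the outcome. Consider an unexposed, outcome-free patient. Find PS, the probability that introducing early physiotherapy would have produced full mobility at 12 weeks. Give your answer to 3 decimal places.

p₁ = 0.146, p₀ = 0.106.
Under exogeneity and monotonicity, PS = (p₁ − p₀) / (1 − p₀).
PS = (0.146 − 0.106) / (1 − 0.106) = 0.04 / 0.894 ≈ 0.0447

PS ≈ 0.045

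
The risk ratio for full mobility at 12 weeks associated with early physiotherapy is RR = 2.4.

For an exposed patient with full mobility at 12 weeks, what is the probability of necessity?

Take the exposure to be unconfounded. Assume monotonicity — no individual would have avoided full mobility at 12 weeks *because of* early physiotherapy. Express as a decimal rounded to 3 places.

Under exogeneity and monotonicity, PN = (RR − 1) / RR = 1 − 1/RR.
PN = (2.4 − 1) / 2.4 = 1.4 / 2.4 ≈ 0.5833

PN ≈ 0.583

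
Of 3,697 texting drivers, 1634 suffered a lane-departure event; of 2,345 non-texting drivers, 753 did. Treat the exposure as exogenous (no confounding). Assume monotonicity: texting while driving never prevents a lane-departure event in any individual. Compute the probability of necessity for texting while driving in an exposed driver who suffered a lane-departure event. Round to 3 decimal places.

p₁ = P(outcome | exposed) = 1634/3697 = 0.44198
p₀ = P(outcome | unexposed) = 753/2345 = 0.32111
Under exogeneity and monotonicity, PN = (p₁ − p₀) / p₁.
PN = (0.44198 − 0.32111) / 0.44198 = 0.12087 / 0.44198 ≈ 0.2735

PN ≈ 0.273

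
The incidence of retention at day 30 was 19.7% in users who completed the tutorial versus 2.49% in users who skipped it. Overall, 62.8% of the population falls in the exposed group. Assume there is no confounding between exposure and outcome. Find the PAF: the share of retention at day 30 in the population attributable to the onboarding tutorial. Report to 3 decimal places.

PAF ≈ 0.813

p₁ = 0.197, p₀ = 0.0249.
Overall risk P(Y=1) = π·p₁ + (1−π)·p₀ = 0.628×0.197 + 0.372×0.0249 = 0.13298.
Under exogeneity, PAF = [P(Y=1) − p₀] / P(Y=1).
PAF = (0.13298 − 0.0249) / 0.13298 ≈ 0.8128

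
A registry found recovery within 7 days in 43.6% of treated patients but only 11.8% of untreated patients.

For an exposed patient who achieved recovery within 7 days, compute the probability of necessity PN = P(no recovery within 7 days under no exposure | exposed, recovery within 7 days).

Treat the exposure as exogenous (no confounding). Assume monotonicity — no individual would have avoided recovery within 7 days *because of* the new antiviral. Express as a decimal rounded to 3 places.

p₁ = 0.436, p₀ = 0.118.
Under exogeneity and monotonicity, PN = (p₁ − p₀) / p₁.
PN = (0.436 − 0.118) / 0.436 = 0.318 / 0.436 ≈ 0.7294

PN ≈ 0.729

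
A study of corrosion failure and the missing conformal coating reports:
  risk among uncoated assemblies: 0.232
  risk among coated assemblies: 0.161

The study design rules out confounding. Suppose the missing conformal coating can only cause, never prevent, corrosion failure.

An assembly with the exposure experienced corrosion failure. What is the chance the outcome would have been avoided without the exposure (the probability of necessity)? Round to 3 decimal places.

Let p₁ = 0.232, p₀ = 0.161.
Under exogeneity and monotonicity, PN = (p₁ − p₀) / p₁.
PN = (0.232 − 0.161) / 0.232 = 0.071 / 0.232 ≈ 0.3060

PN ≈ 0.306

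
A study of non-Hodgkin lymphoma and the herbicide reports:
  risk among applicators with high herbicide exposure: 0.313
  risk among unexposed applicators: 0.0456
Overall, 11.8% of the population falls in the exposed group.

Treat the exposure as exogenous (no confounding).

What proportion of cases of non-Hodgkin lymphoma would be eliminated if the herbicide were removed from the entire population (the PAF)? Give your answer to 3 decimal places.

Let p₁ = 0.313, p₀ = 0.0456.
Overall risk P(Y=1) = π·p₁ + (1−π)·p₀ = 0.118×0.313 + 0.882×0.0456 = 0.077153.
Under exogeneity, PAF = [P(Y=1) − p₀] / P(Y=1).
PAF = (0.077153 − 0.0456) / 0.077153 ≈ 0.4090

PAF ≈ 0.409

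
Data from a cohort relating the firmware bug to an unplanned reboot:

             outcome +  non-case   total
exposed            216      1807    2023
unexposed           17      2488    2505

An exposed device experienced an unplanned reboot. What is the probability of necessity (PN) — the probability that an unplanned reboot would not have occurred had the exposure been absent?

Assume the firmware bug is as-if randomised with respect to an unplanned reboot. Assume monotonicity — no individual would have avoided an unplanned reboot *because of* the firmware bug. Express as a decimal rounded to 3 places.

PN ≈ 0.936

p₁ = P(outcome | exposed) = 216/2023 = 0.10677
p₀ = P(outcome | unexposed) = 17/2505 = 0.0067864
Under exogeneity and monotonicity, PN = (p₁ − p₀) / p₁.
PN = (0.10677 − 0.0067864) / 0.10677 = 0.099986 / 0.10677 ≈ 0.9364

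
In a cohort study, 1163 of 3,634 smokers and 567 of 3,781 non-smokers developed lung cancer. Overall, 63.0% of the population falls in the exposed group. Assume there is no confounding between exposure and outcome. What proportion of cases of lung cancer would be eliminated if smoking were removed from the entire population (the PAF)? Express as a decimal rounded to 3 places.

PAF ≈ 0.417

p₁ = P(outcome | exposed) = 1163/3634 = 0.32003
p₀ = P(outcome | unexposed) = 567/3781 = 0.14996
Overall risk P(Y=1) = π·p₁ + (1−π)·p₀ = 0.63×0.32003 + 0.37×0.14996 = 0.25711.
Under exogeneity, PAF = [P(Y=1) − p₀] / P(Y=1).
PAF = (0.25711 − 0.14996) / 0.25711 ≈ 0.4167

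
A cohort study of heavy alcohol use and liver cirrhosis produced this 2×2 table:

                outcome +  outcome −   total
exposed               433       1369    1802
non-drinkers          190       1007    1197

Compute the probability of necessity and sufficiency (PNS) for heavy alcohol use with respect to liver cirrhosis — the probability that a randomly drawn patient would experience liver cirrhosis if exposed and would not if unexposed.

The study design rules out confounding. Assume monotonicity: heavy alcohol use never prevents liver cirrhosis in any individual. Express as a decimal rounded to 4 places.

PNS ≈ 0.0816

p₁ = P(outcome | exposed) = 433/1802 = 0.24029
p₀ = P(outcome | unexposed) = 190/1197 = 0.15873
Under exogeneity and monotonicity, PNS = p₁ − p₀.
PNS = 0.24029 − 0.15873 = 0.081558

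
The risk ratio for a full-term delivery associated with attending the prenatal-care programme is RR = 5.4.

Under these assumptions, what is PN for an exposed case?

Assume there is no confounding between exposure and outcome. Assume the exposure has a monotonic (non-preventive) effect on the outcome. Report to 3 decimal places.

PN ≈ 0.815

Under exogeneity and monotonicity, PN = (RR − 1) / RR = 1 − 1/RR.
PN = (5.4 − 1) / 5.4 = 4.4 / 5.4 ≈ 0.8148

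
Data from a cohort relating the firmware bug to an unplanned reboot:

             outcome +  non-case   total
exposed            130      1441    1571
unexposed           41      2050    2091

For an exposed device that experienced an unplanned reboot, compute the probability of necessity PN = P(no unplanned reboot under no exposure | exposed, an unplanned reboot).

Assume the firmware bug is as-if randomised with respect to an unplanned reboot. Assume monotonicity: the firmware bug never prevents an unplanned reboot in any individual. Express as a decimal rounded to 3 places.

p₁ = P(outcome | exposed) = 130/1571 = 0.08275
p₀ = P(outcome | unexposed) = 41/2091 = 0.019608
Under exogeneity and monotonicity, PN = (p₁ − p₀)/p₁.
PN = (0.08275 − 0.019608) / 0.08275 ≈ 0.7630

PN ≈ 0.763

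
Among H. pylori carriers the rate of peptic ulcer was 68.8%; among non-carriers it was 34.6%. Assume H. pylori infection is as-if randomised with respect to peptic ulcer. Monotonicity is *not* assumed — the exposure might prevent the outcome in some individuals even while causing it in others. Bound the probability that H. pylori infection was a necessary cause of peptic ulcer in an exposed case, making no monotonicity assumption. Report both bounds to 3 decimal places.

0.497 ≤ PN ≤ 0.951

p₁ = 0.688, p₀ = 0.346.
Under exogeneity alone the bounds on PN are max{0,(p₁−p₀)/p₁} ≤ PN ≤ min{1,(1−p₀)/p₁}.
  lower = (p₁ − p₀)/p₁ = 0.342 / 0.688 ≈ 0.4971
  upper = min{1, (1 − p₀)/p₁} = 0.654 / 0.688 ≈ 0.9506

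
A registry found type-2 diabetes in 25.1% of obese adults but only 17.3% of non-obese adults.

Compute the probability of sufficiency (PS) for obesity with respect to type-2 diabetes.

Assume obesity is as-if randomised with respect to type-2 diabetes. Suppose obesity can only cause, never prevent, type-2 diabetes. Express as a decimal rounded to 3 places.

PS ≈ 0.094

p₁ = 0.251, p₀ = 0.173.
Under exogeneity and monotonicity, PS = (p₁ − p₀) / (1 − p₀).
PS = (0.251 − 0.173) / (1 − 0.173) = 0.078 / 0.827 ≈ 0.0943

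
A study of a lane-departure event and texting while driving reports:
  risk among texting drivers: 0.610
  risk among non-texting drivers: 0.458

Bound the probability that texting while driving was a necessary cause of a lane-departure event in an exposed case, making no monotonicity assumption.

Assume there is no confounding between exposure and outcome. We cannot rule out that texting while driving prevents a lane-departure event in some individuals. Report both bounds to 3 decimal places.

Let p₁ = 0.61, p₀ = 0.458.
Under exogeneity alone the bounds on PN are max{0,(p₁−p₀)/p₁} ≤ PN ≤ min{1,(1−p₀)/p₁}.
  lower = (p₁ − p₀)/p₁ = 0.152 / 0.61 ≈ 0.2492
  upper = min{1, (1 − p₀)/p₁} = 0.542 / 0.61 ≈ 0.8885

0.249 ≤ PN ≤ 0.889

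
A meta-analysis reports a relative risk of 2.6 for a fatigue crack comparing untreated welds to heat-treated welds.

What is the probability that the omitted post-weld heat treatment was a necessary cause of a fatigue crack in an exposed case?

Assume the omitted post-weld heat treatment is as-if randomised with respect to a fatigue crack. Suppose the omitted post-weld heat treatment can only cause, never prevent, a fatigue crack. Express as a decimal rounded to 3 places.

Under exogeneity and monotonicity, PN = (RR − 1) / RR = 1 − 1/RR.
PN = (2.6 − 1) / 2.6 = 1.6 / 2.6 ≈ 0.6154

PN ≈ 0.615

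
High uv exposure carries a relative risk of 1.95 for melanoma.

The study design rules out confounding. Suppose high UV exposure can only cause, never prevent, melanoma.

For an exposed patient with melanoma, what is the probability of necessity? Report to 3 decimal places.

Under exogeneity and monotonicity, PN = (RR − 1) / RR = 1 − 1/RR.
PN = (1.95 − 1) / 1.95 = 0.95 / 1.95 ≈ 0.4872

PN ≈ 0.487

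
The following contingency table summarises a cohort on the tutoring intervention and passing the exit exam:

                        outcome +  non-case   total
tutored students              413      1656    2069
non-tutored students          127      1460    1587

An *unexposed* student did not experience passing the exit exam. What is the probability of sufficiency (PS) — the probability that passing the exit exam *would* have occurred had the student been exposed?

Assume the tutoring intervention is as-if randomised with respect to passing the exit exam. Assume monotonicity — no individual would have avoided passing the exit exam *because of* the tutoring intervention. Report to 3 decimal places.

p₁ = P(outcome | exposed) = 413/2069 = 0.19961
p₀ = P(outcome | unexposed) = 127/1587 = 0.080025
Under exogeneity and monotonicity, PS = (p₁ − p₀) / (1 − p₀).
PS = (0.19961 − 0.080025) / (1 − 0.080025) = 0.11959 / 0.91997 ≈ 0.1300

PS ≈ 0.130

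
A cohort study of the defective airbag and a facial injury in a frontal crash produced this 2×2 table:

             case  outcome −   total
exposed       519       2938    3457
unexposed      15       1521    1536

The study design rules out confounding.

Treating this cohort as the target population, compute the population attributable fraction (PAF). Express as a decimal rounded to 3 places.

PAF ≈ 0.909

p₁ = P(outcome | exposed) = 519/3457 = 0.15013
p₀ = P(outcome | unexposed) = 15/1536 = 0.0097656
Exposure prevalence π = 3457/4993 = 0.69237; overall risk P(Y=1) = 0.10695.
Under exogeneity, PAF = [P(Y=1) − p₀]/P(Y=1).
PAF = (0.10695 − 0.0097656) / 0.10695 ≈ 0.9087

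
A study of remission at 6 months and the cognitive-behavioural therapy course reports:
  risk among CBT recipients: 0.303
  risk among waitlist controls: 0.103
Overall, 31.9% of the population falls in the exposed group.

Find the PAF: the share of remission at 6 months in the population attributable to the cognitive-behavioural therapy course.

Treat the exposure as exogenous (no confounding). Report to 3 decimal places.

PAF ≈ 0.382

Let p₁ = 0.303, p₀ = 0.103.
Overall risk P(Y=1) = π·p₁ + (1−π)·p₀ = 0.319×0.303 + 0.681×0.103 = 0.1668.
Under exogeneity, PAF = [P(Y=1) − p₀] / P(Y=1).
PAF = (0.1668 − 0.103) / 0.1668 ≈ 0.3825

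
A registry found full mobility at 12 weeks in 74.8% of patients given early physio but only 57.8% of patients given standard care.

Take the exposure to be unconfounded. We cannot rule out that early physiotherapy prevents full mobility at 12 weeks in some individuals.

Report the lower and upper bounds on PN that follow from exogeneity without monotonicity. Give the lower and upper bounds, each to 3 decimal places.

0.227 ≤ PN ≤ 0.564

p₁ = 0.748, p₀ = 0.578.
Under exogeneity alone the bounds on PN are max{0,(p₁−p₀)/p₁} ≤ PN ≤ min{1,(1−p₀)/p₁}.
  lower = (p₁ − p₀)/p₁ = 0.17 / 0.748 ≈ 0.2273
  upper = min{1, (1 − p₀)/p₁} = 0.422 / 0.748 ≈ 0.5642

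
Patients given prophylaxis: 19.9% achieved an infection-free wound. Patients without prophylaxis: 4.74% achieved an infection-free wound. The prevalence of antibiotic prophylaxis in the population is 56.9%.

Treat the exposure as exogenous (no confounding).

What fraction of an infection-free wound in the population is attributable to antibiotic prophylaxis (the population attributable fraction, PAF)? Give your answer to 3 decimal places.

p₁ = 0.199, p₀ = 0.0474.
Overall risk P(Y=1) = π·p₁ + (1−π)·p₀ = 0.569×0.199 + 0.431×0.0474 = 0.13366.
Under exogeneity, PAF = [P(Y=1) − p₀] / P(Y=1).
PAF = (0.13366 − 0.0474) / 0.13366 ≈ 0.6454

PAF ≈ 0.645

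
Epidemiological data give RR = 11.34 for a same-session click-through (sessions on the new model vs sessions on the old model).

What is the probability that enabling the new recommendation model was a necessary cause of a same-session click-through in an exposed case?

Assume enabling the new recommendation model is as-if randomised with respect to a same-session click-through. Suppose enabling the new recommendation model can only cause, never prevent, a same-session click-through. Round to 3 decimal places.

Under exogeneity and monotonicity, PN = (RR − 1) / RR = 1 − 1/RR.
PN = (11.34 − 1) / 11.34 = 10.34 / 11.34 ≈ 0.9118

PN ≈ 0.912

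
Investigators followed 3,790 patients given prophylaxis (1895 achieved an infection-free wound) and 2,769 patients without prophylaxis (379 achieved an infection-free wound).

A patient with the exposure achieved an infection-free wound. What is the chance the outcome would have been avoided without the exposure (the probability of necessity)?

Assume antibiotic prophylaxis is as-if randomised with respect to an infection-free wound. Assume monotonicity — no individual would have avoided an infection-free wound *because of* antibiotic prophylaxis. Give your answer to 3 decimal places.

PN ≈ 0.726

p₁ = P(outcome | exposed) = 1895/3790 = 0.5
p₀ = P(outcome | unexposed) = 379/2769 = 0.13687
Under exogeneity and monotonicity, PN = (p₁ − p₀) / p₁.
PN = (0.5 − 0.13687) / 0.5 = 0.36313 / 0.5 ≈ 0.7263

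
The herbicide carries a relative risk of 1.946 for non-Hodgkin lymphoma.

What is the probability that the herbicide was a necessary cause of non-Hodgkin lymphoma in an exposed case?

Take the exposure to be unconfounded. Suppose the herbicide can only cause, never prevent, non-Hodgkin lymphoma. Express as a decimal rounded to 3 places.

PN ≈ 0.486

Under exogeneity and monotonicity, PN = (RR − 1) / RR = 1 − 1/RR.
PN = (1.946 − 1) / 1.946 = 0.946 / 1.946 ≈ 0.4861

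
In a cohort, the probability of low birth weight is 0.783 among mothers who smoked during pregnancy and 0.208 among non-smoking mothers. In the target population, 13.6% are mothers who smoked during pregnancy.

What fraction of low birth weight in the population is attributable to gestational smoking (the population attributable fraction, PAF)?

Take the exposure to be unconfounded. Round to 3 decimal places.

Let p₁ = 0.783, p₀ = 0.208.
Overall risk P(Y=1) = π·p₁ + (1−π)·p₀ = 0.136×0.783 + 0.864×0.208 = 0.2862.
Under exogeneity, PAF = [P(Y=1) − p₀] / P(Y=1).
PAF = (0.2862 − 0.208) / 0.2862 ≈ 0.2732

PAF ≈ 0.273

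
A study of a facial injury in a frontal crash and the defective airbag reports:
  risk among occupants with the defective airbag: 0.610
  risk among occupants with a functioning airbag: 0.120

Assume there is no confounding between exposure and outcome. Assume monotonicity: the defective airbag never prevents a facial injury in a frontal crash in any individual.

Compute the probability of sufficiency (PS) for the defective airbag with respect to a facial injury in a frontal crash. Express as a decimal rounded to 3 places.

PS ≈ 0.557

Let p₁ = 0.61, p₀ = 0.12.
Under exogeneity and monotonicity, PS = (p₁ − p₀) / (1 − p₀).
PS = (0.61 − 0.12) / (1 − 0.12) = 0.49 / 0.88 ≈ 0.5568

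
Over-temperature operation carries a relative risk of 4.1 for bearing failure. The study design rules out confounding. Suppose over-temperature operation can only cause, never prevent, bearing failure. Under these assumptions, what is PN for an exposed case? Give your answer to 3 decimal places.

PN ≈ 0.756

Under exogeneity and monotonicity, PN = (RR − 1) / RR = 1 − 1/RR.
PN = (4.1 − 1) / 4.1 = 3.1 / 4.1 ≈ 0.7561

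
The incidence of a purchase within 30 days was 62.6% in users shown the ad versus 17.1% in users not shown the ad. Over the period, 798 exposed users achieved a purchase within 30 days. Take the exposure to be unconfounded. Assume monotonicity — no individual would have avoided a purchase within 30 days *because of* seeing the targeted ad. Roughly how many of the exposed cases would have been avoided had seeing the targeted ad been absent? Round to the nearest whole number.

p₁ = 0.626, p₀ = 0.171.
PN = (p₁ − p₀)/p₁ = (0.626 − 0.171) / 0.626 ≈ 0.72684.
Attributable cases ≈ PN × (exposed cases) = 0.72684 × 798 ≈ 580.02.

about 580 cases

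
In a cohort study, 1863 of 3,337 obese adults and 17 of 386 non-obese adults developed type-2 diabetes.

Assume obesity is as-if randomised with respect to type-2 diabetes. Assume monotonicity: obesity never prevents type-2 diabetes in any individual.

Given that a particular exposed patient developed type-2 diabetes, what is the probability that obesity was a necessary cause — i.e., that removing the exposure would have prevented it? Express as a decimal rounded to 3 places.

p₁ = P(outcome | exposed) = 1863/3337 = 0.55829
p₀ = P(outcome | unexposed) = 17/386 = 0.044041
Under exogeneity and monotonicity, PN = (p₁ − p₀) / p₁.
PN = (0.55829 − 0.044041) / 0.55829 = 0.51424 / 0.55829 ≈ 0.9211

PN ≈ 0.921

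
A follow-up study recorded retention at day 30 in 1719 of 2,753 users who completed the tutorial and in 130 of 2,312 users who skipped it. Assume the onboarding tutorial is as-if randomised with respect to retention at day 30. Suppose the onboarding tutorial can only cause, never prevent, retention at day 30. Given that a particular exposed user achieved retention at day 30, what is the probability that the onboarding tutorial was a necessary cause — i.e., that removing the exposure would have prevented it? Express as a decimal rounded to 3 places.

p₁ = P(outcome | exposed) = 1719/2753 = 0.62441
p₀ = P(outcome | unexposed) = 130/2312 = 0.056228
Under exogeneity and monotonicity, PN = (p₁ − p₀) / p₁.
PN = (0.62441 − 0.056228) / 0.62441 = 0.56818 / 0.62441 ≈ 0.9099

PN ≈ 0.910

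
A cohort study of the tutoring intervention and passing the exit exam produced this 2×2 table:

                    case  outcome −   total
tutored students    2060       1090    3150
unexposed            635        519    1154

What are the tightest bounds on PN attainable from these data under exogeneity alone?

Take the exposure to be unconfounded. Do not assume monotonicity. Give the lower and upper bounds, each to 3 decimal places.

0.159 ≤ PN ≤ 0.688

p₁ = P(outcome | exposed) = 2060/3150 = 0.65397
p₀ = P(outcome | unexposed) = 635/1154 = 0.55026
Under exogeneity alone the bounds on PN are max{0,(p₁−p₀)/p₁} ≤ PN ≤ min{1,(1−p₀)/p₁}.
  lower = (p₁ − p₀)/p₁ = 0.10371 / 0.65397 ≈ 0.1586
  upper = min{1, (1 − p₀)/p₁} = 0.44974 / 0.65397 ≈ 0.6877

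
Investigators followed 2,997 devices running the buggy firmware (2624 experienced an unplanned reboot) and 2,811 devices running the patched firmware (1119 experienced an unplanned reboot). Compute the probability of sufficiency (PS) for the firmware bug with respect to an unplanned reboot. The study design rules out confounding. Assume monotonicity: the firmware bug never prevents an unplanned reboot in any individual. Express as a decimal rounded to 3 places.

p₁ = P(outcome | exposed) = 2624/2997 = 0.87554
p₀ = P(outcome | unexposed) = 1119/2811 = 0.39808
Under exogeneity and monotonicity, PS = (p₁ − p₀) / (1 − p₀).
PS = (0.87554 − 0.39808) / (1 − 0.39808) = 0.47746 / 0.60192 ≈ 0.7932

PS ≈ 0.793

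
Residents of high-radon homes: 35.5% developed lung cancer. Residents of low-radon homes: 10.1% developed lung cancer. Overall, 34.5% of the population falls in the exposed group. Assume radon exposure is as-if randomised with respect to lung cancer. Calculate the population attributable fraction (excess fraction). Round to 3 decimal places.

p₁ = 0.355, p₀ = 0.101.
Overall risk P(Y=1) = π·p₁ + (1−π)·p₀ = 0.345×0.355 + 0.655×0.101 = 0.18863.
Under exogeneity, PAF = [P(Y=1) − p₀] / P(Y=1).
PAF = (0.18863 − 0.101) / 0.18863 ≈ 0.4646

PAF ≈ 0.465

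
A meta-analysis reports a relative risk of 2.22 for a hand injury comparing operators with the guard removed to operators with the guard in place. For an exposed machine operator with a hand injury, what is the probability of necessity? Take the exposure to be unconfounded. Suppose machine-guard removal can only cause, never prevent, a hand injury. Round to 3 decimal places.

Under exogeneity and monotonicity, PN = (RR − 1) / RR = 1 − 1/RR.
PN = (2.22 − 1) / 2.22 = 1.22 / 2.22 ≈ 0.5495

PN ≈ 0.550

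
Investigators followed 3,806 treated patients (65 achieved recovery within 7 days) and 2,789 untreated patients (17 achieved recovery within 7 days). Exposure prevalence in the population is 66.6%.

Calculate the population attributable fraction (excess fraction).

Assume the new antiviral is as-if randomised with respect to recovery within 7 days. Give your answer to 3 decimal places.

p₁ = P(outcome | exposed) = 65/3806 = 0.017078
p₀ = P(outcome | unexposed) = 17/2789 = 0.0060954
Overall risk P(Y=1) = π·p₁ + (1−π)·p₀ = 0.666×0.017078 + 0.334×0.0060954 = 0.01341.
Under exogeneity, PAF = [P(Y=1) − p₀] / P(Y=1).
PAF = (0.01341 − 0.0060954) / 0.01341 ≈ 0.5455

PAF ≈ 0.545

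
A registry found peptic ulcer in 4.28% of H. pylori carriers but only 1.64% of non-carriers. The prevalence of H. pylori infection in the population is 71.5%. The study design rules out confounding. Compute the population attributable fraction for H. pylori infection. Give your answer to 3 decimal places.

PAF ≈ 0.535

p₁ = 0.0428, p₀ = 0.0164.
Overall risk P(Y=1) = π·p₁ + (1−π)·p₀ = 0.715×0.0428 + 0.285×0.0164 = 0.035276.
Under exogeneity, PAF = [P(Y=1) − p₀] / P(Y=1).
PAF = (0.035276 − 0.0164) / 0.035276 ≈ 0.5351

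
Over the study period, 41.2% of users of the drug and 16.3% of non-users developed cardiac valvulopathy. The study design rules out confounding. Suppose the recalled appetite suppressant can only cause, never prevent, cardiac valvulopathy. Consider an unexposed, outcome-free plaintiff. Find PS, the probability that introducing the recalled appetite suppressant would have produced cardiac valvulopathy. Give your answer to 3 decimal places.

p₁ = 0.412, p₀ = 0.163.
Under exogeneity and monotonicity, PS = (p₁ − p₀) / (1 − p₀).
PS = (0.412 − 0.163) / (1 − 0.163) = 0.249 / 0.837 ≈ 0.2975

PS ≈ 0.297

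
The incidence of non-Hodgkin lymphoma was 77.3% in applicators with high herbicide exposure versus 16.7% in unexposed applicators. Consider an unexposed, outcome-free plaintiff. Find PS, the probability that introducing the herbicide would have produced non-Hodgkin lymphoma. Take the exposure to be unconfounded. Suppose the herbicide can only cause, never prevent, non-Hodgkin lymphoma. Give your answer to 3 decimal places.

p₁ = 0.773, p₀ = 0.167.
Under exogeneity and monotonicity, PS = (p₁ − p₀) / (1 − p₀).
PS = (0.773 − 0.167) / (1 − 0.167) = 0.606 / 0.833 ≈ 0.7275

PS ≈ 0.727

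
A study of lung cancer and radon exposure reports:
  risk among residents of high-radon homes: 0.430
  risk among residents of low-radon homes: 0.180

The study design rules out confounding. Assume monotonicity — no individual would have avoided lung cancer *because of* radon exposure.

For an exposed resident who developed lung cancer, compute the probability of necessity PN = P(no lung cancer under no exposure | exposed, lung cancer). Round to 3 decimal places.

Let p₁ = 0.43, p₀ = 0.18.
Under exogeneity and monotonicity, PN = (p₁ − p₀) / p₁.
PN = (0.43 − 0.18) / 0.43 = 0.25 / 0.43 ≈ 0.5814

PN ≈ 0.581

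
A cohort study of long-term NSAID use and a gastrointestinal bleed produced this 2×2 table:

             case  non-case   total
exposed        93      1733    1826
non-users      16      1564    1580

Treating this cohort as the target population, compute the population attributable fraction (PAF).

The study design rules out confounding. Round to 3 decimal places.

PAF ≈ 0.684

p₁ = P(outcome | exposed) = 93/1826 = 0.050931
p₀ = P(outcome | unexposed) = 16/1580 = 0.010127
Exposure prevalence π = 1826/3406 = 0.53611; overall risk P(Y=1) = 0.032002.
Under exogeneity, PAF = [P(Y=1) − p₀]/P(Y=1).
PAF = (0.032002 − 0.010127) / 0.032002 ≈ 0.6836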